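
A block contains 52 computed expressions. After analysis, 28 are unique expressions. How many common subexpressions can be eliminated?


CSE count = total expressions - unique expressions
= 52 - 28 = 24

24


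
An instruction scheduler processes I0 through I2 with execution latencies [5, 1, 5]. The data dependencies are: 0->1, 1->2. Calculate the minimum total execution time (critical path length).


Compute longest path through dependency graph: dist(Ik) = max over predecessors of dist + latency(Ik).
dist(I0) = latency 5 = 5
dist(I1) = dist(I0) + 1 = 5 + 1 = 6
dist(I2) = dist(I1) + 5 = 6 + 5 = 11
Critical path = max dist = 11

11


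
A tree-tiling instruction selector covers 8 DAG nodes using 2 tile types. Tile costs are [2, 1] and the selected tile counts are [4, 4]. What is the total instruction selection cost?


Total cost = sum(count_i * cost_i)
= 4*2 + 4*1
= 12

12


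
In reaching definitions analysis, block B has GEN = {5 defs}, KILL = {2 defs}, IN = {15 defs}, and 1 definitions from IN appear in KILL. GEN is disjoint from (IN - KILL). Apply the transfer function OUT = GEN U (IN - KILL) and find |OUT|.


IN - KILL: 15 - 1 = 14 surviving definitions
OUT = GEN + surviving = 5 + 14 = 19

19


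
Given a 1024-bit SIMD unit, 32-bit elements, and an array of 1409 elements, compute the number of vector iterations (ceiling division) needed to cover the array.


Width = 1024 / 32 = 32 elements per vector op
Iterations = ceil(1409 / 32) = 45

45


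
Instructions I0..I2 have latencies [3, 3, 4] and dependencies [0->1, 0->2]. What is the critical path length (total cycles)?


Compute longest path through dependency graph: dist(Ik) = max over predecessors of dist + latency(Ik).
dist(I0) = latency 3 = 3
dist(I1) = dist(I0) + 3 = 3 + 3 = 6
dist(I2) = dist(I0) + 4 = 3 + 4 = 7
Critical path = max dist = 7

7


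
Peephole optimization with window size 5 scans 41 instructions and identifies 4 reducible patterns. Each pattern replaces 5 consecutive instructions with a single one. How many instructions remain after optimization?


Each match removes 4 instructions.
Total removed = 4 * 4 = 16
Remaining = 41 - 16 = 25

25


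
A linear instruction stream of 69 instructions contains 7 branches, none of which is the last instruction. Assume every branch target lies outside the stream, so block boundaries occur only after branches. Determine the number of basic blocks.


With no in-sequence branch targets, the leaders are the first instruction plus the instruction after each branch.
Number of basic blocks = branches + 1
= 7 + 1 = 8

8


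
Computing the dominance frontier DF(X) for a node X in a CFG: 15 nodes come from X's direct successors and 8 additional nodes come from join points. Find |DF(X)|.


DF(X) = direct successor contributions + join point contributions
= 15 + 8 = 23

23


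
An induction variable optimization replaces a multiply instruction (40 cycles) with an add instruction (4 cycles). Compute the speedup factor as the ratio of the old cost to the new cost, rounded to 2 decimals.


Ratio = mult_cost / add_cost = 40 / 4 = 10.0

10.0


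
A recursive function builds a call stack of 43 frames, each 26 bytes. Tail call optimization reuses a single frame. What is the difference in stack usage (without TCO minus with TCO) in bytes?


Without TCO: 43 * 26 = 1118 bytes
With TCO: reuse 1 frame = 26 bytes
Savings = 1118 - 26 = 1092

1092


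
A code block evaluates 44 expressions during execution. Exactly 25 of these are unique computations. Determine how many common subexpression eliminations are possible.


CSE count = total expressions - unique expressions
= 44 - 25 = 19

19


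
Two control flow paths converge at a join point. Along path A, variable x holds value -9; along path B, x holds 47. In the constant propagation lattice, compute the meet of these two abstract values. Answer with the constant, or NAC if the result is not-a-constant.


Meet operation: if both paths give the same constant, result is that constant; if they differ, result is NAC (not-a-constant).
Path A: -9, Path B: 47 -> differ
Result: not-a-constant -> NAC

NAC


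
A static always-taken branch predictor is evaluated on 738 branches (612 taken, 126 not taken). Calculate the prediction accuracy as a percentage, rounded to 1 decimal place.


Predictor: always-taken
Correct predictions = 612
Accuracy = 612 / 738 * 100 = 82.9%

82.9


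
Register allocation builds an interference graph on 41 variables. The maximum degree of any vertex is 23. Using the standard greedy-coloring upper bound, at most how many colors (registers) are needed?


Greedy coloring never needs more than (max_degree + 1) colors: when coloring a vertex, at most max_degree neighbors are already colored.
Upper bound = 23 + 1 = 24

24


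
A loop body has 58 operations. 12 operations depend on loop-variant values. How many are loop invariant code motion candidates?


Invariant candidates = total - loop-dependent
= 58 - 12 = 46

46


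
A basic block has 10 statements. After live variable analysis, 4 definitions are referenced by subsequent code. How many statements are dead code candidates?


Dead code = total statements - live definitions
= 10 - 4 = 6

6


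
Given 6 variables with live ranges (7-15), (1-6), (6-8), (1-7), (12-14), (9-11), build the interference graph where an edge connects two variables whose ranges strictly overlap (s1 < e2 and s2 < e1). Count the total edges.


Check all pairs for overlapping intervals.
Two intervals (s1,e1) and (s2,e2) overlap if s1 < e2 and s2 < e1.
v0 (7-15) vs v1..v5: overlaps v2, v4, v5 -> 3
v1 (1-6) vs v2..v5: overlaps v3 -> 1
v2 (6-8) vs v3..v5: overlaps v3 -> 1
v3 (1-7) vs v4..v5: overlaps none -> 0
v4 (12-14) vs v5: overlaps none -> 0
Total overlapping pairs = 3 + 1 + 1 + 0 + 0 = 5

5


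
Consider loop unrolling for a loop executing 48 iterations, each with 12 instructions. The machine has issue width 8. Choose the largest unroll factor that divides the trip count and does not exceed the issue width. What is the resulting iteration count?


Largest divisor of 48 <= 8 is 8
New iterations = 48 / 8 = 6

6


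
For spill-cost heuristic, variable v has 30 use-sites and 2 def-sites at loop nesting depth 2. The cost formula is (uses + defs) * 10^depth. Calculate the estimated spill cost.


uses + defs = 30 + 2 = 32
10^2 = 100
Spill cost = 32 * 100 = 3200

3200


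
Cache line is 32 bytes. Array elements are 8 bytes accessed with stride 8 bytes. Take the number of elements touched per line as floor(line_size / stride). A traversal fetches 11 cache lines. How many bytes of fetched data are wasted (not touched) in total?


Elements per line = floor(32 / 8) = 4
Bytes used per line = 4 * 8 = 32
Wasted per line = 32 - 32 = 0
Total wasted = 0 * 11 = 0

0


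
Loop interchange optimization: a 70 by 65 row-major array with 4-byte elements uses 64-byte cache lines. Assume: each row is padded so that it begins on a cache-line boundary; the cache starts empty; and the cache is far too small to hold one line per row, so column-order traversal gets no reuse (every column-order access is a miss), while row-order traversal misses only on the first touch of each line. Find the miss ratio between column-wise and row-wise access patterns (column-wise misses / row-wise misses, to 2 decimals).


Each row occupies 65 * 4 = 260 bytes and starts on a line boundary, so it spans ceil(260 / 64) = 5 cache lines.
Row-major traversal misses (one per line touched): 70 * ceil(65 * 4 / 64) = 350
Column-major traversal misses (no reuse, every access misses): 70 * 65 = 4550
Ratio = 4550 / 350 = 13.0

13.0


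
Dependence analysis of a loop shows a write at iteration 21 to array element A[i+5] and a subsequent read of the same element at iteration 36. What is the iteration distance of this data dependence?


Distance = read iteration - write iteration
= 36 - 21 = 15

15


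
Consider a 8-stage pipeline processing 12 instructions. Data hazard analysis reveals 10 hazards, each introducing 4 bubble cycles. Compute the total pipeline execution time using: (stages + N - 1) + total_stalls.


Base cycles = 8 + 12 - 1 = 19
Total stalls = 10 * 4 = 40
Total = 19 + 40 = 59

59


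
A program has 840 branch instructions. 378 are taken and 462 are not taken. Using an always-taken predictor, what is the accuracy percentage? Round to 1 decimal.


Predictor: always-taken
Correct predictions = 378
Accuracy = 378 / 840 * 100 = 45.0%

45.0


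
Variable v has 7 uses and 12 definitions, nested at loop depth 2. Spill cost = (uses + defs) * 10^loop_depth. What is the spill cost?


uses + defs = 7 + 12 = 19
10^2 = 100
Spill cost = 19 * 100 = 1900

1900


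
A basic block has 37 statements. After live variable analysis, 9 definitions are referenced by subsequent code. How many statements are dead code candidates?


Dead code = total statements - live definitions
= 37 - 9 = 28

28


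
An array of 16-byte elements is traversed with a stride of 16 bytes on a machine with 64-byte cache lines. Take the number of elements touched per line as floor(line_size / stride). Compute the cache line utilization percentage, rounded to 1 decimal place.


Elements per cache line = floor(64 / 16) = 4
Bytes used = 4 * 16 = 64
Utilization = 64 / 64 * 100 = 100.0%

100.0


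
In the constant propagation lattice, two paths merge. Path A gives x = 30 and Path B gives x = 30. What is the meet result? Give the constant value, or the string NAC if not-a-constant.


Meet operation: if both paths give the same constant, result is that constant; if they differ, result is NAC (not-a-constant).
Path A: 30, Path B: 30 -> equal
Result: constant -> 30

30


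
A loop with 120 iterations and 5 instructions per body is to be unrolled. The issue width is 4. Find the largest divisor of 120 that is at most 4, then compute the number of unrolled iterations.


Largest divisor of 120 <= 4 is 4
New iterations = 120 / 4 = 30

30


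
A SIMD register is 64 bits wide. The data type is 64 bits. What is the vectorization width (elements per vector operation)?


Width = SIMD bits / data type bits
= 64 / 64 = 1

1


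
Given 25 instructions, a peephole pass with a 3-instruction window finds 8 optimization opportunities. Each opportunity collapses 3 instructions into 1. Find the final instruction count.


Each match removes 2 instructions.
Total removed = 8 * 2 = 16
Remaining = 25 - 16 = 9

9


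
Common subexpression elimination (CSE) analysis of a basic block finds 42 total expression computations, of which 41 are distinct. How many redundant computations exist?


CSE count = total expressions - unique expressions
= 42 - 41 = 1

1


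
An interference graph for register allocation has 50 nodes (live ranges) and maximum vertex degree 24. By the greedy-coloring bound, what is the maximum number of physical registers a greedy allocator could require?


Greedy coloring never needs more than (max_degree + 1) colors: when coloring a vertex, at most max_degree neighbors are already colored.
Upper bound = 24 + 1 = 25

25


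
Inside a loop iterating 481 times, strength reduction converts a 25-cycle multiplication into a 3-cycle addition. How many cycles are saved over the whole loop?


Per-iteration saving = 25 - 3 = 22
Total saved = 481 * 22 = 10582

10582


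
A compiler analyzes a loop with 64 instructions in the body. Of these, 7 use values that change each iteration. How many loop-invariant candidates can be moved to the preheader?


Invariant candidates = total - loop-dependent
= 64 - 7 = 57

57


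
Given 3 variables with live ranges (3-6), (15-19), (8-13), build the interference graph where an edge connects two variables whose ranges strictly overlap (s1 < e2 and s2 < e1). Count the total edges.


Check all pairs for overlapping intervals.
Two intervals (s1,e1) and (s2,e2) overlap if s1 < e2 and s2 < e1.
v0 (3-6) vs v1..v2: overlaps none -> 0
v1 (15-19) vs v2: overlaps none -> 0
Total overlapping pairs = 0 + 0 = 0

0


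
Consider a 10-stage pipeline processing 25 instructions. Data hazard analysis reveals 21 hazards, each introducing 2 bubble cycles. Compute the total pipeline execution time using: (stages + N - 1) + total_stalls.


Base cycles = 10 + 25 - 1 = 34
Total stalls = 21 * 2 = 42
Total = 34 + 42 = 76

76


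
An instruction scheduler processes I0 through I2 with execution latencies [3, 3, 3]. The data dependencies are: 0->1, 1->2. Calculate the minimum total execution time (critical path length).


Compute longest path through dependency graph: dist(Ik) = max over predecessors of dist + latency(Ik).
dist(I0) = latency 3 = 3
dist(I1) = dist(I0) + 3 = 3 + 3 = 6
dist(I2) = dist(I1) + 3 = 6 + 3 = 9
Critical path = max dist = 9

9


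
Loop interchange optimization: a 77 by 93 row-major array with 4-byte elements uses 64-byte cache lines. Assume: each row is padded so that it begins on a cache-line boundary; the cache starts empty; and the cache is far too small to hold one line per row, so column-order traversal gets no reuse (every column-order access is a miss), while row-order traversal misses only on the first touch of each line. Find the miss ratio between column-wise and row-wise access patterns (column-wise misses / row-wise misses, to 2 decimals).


Each row occupies 93 * 4 = 372 bytes and starts on a line boundary, so it spans ceil(372 / 64) = 6 cache lines.
Row-major traversal misses (one per line touched): 77 * ceil(93 * 4 / 64) = 462
Column-major traversal misses (no reuse, every access misses): 77 * 93 = 7161
Ratio = 7161 / 462 = 15.5

15.5


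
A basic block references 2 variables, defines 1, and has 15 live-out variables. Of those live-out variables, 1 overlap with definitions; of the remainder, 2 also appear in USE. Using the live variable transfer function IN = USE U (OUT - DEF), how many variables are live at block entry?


OUT - DEF: 15 - 1 = 14
|IN| = |USE| + |OUT - DEF| - |USE ∩ (OUT - DEF)| = 2 + 14 - 2 = 14

14


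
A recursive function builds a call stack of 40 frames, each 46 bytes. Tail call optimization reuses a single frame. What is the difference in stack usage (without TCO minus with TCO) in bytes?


Without TCO: 40 * 46 = 1840 bytes
With TCO: reuse 1 frame = 46 bytes
Savings = 1840 - 46 = 1794

1794


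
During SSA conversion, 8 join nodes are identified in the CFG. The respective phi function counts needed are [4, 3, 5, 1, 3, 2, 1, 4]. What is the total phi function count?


Total phi functions = sum of phi functions at each join node
= 4 + 3 + 5 + 1 + 3 + 2 + 1 + 4 = 23

23


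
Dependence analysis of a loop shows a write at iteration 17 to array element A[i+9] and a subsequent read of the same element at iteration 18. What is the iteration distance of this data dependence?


Distance = read iteration - write iteration
= 18 - 17 = 1

1


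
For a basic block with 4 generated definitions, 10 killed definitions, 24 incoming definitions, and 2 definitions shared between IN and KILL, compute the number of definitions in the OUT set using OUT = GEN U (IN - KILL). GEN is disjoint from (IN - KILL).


IN - KILL: 24 - 2 = 22 surviving definitions
OUT = GEN + surviving = 4 + 22 = 26

26


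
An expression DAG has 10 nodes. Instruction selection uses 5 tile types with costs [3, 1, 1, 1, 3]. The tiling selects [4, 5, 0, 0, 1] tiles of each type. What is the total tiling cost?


Total cost = sum(count_i * cost_i)
= 4*3 + 5*1 + 0*1 + 0*1 + 1*3
= 20

20


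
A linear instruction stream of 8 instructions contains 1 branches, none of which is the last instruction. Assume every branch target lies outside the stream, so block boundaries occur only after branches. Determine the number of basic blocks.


With no in-sequence branch targets, the leaders are the first instruction plus the instruction after each branch.
Number of basic blocks = branches + 1
= 1 + 1 = 2

2


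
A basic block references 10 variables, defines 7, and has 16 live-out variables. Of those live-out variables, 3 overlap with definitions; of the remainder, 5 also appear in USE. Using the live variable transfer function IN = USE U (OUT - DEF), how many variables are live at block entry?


OUT - DEF: 16 - 3 = 13
|IN| = |USE| + |OUT - DEF| - |USE ∩ (OUT - DEF)| = 10 + 13 - 5 = 18

18


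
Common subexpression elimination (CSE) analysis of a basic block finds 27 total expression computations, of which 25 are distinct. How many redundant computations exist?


CSE count = total expressions - unique expressions
= 27 - 25 = 2

2


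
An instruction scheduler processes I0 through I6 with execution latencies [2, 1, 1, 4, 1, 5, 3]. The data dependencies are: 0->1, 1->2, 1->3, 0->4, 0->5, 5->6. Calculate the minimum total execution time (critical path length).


Compute longest path through dependency graph: dist(Ik) = max over predecessors of dist + latency(Ik).
dist(I0) = latency 2 = 2
dist(I1) = dist(I0) + 1 = 2 + 1 = 3
dist(I2) = dist(I1) + 1 = 3 + 1 = 4
dist(I3) = dist(I1) + 4 = 3 + 4 = 7
dist(I4) = dist(I0) + 1 = 2 + 1 = 3
dist(I5) = dist(I0) + 5 = 2 + 5 = 7
dist(I6) = dist(I5) + 3 = 7 + 3 = 10
Critical path = max dist = 10

10


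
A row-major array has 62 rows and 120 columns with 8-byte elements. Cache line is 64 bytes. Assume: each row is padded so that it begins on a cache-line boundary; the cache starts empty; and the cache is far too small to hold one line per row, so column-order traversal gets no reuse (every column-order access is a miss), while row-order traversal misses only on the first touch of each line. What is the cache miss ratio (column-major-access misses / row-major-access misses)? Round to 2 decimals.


Each row occupies 120 * 8 = 960 bytes and starts on a line boundary, so it spans ceil(960 / 64) = 15 cache lines.
Row-major traversal misses (one per line touched): 62 * ceil(120 * 8 / 64) = 930
Column-major traversal misses (no reuse, every access misses): 62 * 120 = 7440
Ratio = 7440 / 930 = 8.0

8.0


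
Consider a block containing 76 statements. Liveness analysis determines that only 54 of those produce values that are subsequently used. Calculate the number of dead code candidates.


Dead code = total statements - live definitions
= 76 - 54 = 22

22


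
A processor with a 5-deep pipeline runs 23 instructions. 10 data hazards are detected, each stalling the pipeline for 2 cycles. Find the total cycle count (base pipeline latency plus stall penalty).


Base cycles = 5 + 23 - 1 = 27
Total stalls = 10 * 2 = 20
Total = 27 + 20 = 47

47


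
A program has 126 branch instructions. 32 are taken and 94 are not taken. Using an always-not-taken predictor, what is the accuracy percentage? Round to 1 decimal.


Predictor: always-not-taken
Correct predictions = 94
Accuracy = 94 / 126 * 100 = 74.6%

74.6


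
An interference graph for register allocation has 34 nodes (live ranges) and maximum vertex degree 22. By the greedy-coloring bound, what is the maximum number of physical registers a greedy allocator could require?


Greedy coloring never needs more than (max_degree + 1) colors: when coloring a vertex, at most max_degree neighbors are already colored.
Upper bound = 22 + 1 = 23

23


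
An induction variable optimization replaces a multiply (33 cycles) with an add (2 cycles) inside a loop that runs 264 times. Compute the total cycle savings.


Per-iteration saving = 33 - 2 = 31
Total saved = 264 * 31 = 8184

8184


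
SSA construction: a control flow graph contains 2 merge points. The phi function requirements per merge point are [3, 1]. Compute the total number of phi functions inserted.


Total phi functions = sum of phi functions at each join node
= 3 + 1 = 4

4


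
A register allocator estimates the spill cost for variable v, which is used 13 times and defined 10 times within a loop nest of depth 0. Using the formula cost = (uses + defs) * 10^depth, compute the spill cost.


uses + defs = 13 + 10 = 23
10^0 = 1
Spill cost = 23 * 1 = 23

23


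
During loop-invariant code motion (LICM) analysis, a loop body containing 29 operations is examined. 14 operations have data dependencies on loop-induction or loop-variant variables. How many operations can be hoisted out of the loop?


Invariant candidates = total - loop-dependent
= 29 - 14 = 15

15


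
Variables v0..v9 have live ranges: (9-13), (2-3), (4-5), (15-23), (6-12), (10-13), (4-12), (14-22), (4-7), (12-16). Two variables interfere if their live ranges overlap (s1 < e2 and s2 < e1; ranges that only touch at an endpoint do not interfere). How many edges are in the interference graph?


Check all pairs for overlapping intervals.
Two intervals (s1,e1) and (s2,e2) overlap if s1 < e2 and s2 < e1.
v0 (9-13) vs v1..v9: overlaps v4, v5, v6, v9 -> 4
v1 (2-3) vs v2..v9: overlaps none -> 0
v2 (4-5) vs v3..v9: overlaps v6, v8 -> 2
v3 (15-23) vs v4..v9: overlaps v7, v9 -> 2
v4 (6-12) vs v5..v9: overlaps v5, v6, v8 -> 3
v5 (10-13) vs v6..v9: overlaps v6, v9 -> 2
v6 (4-12) vs v7..v9: overlaps v8 -> 1
v7 (14-22) vs v8..v9: overlaps v9 -> 1
v8 (4-7) vs v9: overlaps none -> 0
Total overlapping pairs = 4 + 0 + 2 + 2 + 3 + 2 + 1 + 1 + 0 = 15

15


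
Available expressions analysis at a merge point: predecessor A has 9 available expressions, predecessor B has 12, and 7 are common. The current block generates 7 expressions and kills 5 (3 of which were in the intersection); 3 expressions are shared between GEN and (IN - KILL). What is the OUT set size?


IN = intersection of predecessors = 7
IN - KILL = 7 - 3 = 4
|OUT| = |GEN| + |IN - KILL| - |GEN ∩ (IN - KILL)| = 7 + 4 - 3 = 8

8


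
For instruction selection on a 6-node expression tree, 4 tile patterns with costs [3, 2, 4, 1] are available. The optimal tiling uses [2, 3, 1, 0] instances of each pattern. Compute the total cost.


Total cost = sum(count_i * cost_i)
= 2*3 + 3*2 + 1*4 + 0*1
= 16

16


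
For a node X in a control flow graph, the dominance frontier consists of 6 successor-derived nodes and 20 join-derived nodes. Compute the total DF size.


DF(X) = direct successor contributions + join point contributions
= 6 + 20 = 26

26


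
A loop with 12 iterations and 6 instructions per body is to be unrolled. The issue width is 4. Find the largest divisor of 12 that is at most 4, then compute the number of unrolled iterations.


Largest divisor of 12 <= 4 is 4
New iterations = 12 / 4 = 3

3


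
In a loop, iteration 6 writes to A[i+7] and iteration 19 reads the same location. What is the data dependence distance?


Distance = read iteration - write iteration
= 19 - 6 = 13

13


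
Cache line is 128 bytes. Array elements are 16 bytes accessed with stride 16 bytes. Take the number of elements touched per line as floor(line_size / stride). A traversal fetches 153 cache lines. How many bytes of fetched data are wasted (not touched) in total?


Elements per line = floor(128 / 16) = 8
Bytes used per line = 8 * 16 = 128
Wasted per line = 128 - 128 = 0
Total wasted = 0 * 153 = 0

0


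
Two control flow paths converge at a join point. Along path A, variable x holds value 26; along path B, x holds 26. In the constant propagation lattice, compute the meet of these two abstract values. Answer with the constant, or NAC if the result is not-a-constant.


Meet operation: if both paths give the same constant, result is that constant; if they differ, result is NAC (not-a-constant).
Path A: 26, Path B: 26 -> equal
Result: constant -> 26

26


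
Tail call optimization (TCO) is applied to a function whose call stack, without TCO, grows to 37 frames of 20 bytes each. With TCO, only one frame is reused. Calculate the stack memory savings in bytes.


Without TCO: 37 * 20 = 740 bytes
With TCO: reuse 1 frame = 20 bytes
Savings = 740 - 20 = 720

720


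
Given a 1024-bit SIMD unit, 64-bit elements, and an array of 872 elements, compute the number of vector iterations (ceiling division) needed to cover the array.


Width = 1024 / 64 = 16 elements per vector op
Iterations = ceil(872 / 16) = 55

55


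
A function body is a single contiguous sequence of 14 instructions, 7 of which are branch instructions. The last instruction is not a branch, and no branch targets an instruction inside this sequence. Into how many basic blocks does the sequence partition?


With no in-sequence branch targets, the leaders are the first instruction plus the instruction after each branch.
Number of basic blocks = branches + 1
= 7 + 1 = 8

8


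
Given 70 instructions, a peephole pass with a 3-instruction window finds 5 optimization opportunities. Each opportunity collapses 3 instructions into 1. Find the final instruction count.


Each match removes 2 instructions.
Total removed = 5 * 2 = 10
Remaining = 70 - 10 = 60

60


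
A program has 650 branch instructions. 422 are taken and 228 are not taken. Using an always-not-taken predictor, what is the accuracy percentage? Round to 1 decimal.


Predictor: always-not-taken
Correct predictions = 228
Accuracy = 228 / 650 * 100 = 35.1%

35.1


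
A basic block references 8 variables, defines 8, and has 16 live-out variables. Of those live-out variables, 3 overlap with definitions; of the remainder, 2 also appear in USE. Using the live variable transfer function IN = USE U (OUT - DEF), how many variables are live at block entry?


OUT - DEF: 16 - 3 = 13
|IN| = |USE| + |OUT - DEF| - |USE ∩ (OUT - DEF)| = 8 + 13 - 2 = 19

19


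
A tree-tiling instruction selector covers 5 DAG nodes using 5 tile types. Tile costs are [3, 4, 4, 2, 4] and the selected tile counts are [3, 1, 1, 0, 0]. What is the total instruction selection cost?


Total cost = sum(count_i * cost_i)
= 3*3 + 1*4 + 1*4 + 0*2 + 0*4
= 17

17


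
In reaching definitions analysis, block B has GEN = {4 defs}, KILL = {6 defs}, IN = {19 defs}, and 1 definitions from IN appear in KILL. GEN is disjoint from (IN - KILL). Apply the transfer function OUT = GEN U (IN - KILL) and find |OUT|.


IN - KILL: 19 - 1 = 18 surviving definitions
OUT = GEN + surviving = 4 + 18 = 22

22


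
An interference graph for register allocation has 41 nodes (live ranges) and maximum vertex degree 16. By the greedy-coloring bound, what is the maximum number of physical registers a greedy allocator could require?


Greedy coloring never needs more than (max_degree + 1) colors: when coloring a vertex, at most max_degree neighbors are already colored.
Upper bound = 16 + 1 = 17

17


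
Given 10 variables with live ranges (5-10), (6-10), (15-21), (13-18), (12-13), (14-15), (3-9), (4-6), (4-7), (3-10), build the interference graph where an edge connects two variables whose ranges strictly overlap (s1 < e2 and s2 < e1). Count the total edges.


Check all pairs for overlapping intervals.
Two intervals (s1,e1) and (s2,e2) overlap if s1 < e2 and s2 < e1.
v0 (5-10) vs v1..v9: overlaps v1, v6, v7, v8, v9 -> 5
v1 (6-10) vs v2..v9: overlaps v6, v8, v9 -> 3
v2 (15-21) vs v3..v9: overlaps v3 -> 1
v3 (13-18) vs v4..v9: overlaps v5 -> 1
v4 (12-13) vs v5..v9: overlaps none -> 0
v5 (14-15) vs v6..v9: overlaps none -> 0
v6 (3-9) vs v7..v9: overlaps v7, v8, v9 -> 3
v7 (4-6) vs v8..v9: overlaps v8, v9 -> 2
v8 (4-7) vs v9: overlaps v9 -> 1
Total overlapping pairs = 5 + 3 + 1 + 1 + 0 + 0 + 3 + 2 + 1 = 16

16


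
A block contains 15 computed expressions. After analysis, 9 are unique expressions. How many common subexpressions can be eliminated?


CSE count = total expressions - unique expressions
= 15 - 9 = 6

6


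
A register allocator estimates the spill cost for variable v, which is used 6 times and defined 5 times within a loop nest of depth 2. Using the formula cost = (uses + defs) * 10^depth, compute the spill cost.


uses + defs = 6 + 5 = 11
10^2 = 100
Spill cost = 11 * 100 = 1100

1100


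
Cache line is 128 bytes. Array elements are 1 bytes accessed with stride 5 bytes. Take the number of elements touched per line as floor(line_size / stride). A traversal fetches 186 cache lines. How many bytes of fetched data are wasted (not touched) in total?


Elements per line = floor(128 / 5) = 25
Bytes used per line = 25 * 1 = 25
Wasted per line = 128 - 25 = 103
Total wasted = 103 * 186 = 19158

19158


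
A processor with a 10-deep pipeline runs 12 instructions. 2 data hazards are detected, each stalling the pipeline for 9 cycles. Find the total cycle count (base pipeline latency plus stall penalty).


Base cycles = 10 + 12 - 1 = 21
Total stalls = 2 * 9 = 18
Total = 21 + 18 = 39

39


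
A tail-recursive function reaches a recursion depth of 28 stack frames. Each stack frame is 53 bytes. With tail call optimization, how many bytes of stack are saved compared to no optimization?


Without TCO: 28 * 53 = 1484 bytes
With TCO: reuse 1 frame = 53 bytes
Savings = 1484 - 53 = 1431

1431


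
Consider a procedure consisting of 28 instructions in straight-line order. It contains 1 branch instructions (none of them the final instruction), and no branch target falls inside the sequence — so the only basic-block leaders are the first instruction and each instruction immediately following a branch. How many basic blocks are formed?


With no in-sequence branch targets, the leaders are the first instruction plus the instruction after each branch.
Number of basic blocks = branches + 1
= 1 + 1 = 2

2


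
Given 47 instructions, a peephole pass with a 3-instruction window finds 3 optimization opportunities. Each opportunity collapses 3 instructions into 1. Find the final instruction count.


Each match removes 2 instructions.
Total removed = 3 * 2 = 6
Remaining = 47 - 6 = 41

41


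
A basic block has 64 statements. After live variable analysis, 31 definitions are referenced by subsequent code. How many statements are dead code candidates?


Dead code = total statements - live definitions
= 64 - 31 = 33

33


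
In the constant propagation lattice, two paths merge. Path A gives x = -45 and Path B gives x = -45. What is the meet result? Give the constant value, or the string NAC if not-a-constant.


Meet operation: if both paths give the same constant, result is that constant; if they differ, result is NAC (not-a-constant).
Path A: -45, Path B: -45 -> equal
Result: constant -> -45

-45


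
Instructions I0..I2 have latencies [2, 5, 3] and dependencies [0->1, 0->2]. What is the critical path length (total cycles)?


Compute longest path through dependency graph: dist(Ik) = max over predecessors of dist + latency(Ik).
dist(I0) = latency 2 = 2
dist(I1) = dist(I0) + 5 = 2 + 5 = 7
dist(I2) = dist(I0) + 3 = 2 + 3 = 5
Critical path = max dist = 7

7


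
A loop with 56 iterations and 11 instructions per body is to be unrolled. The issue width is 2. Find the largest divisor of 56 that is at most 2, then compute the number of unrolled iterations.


Largest divisor of 56 <= 2 is 2
New iterations = 56 / 2 = 28

28


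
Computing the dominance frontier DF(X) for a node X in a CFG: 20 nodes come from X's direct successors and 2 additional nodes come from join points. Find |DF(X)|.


DF(X) = direct successor contributions + join point contributions
= 20 + 2 = 22

22


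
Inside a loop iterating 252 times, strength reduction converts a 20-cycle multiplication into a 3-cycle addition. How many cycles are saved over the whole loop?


Per-iteration saving = 20 - 3 = 17
Total saved = 252 * 17 = 4284

4284


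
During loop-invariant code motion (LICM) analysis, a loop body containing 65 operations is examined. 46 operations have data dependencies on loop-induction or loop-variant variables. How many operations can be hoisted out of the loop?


Invariant candidates = total - loop-dependent
= 65 - 46 = 19

19


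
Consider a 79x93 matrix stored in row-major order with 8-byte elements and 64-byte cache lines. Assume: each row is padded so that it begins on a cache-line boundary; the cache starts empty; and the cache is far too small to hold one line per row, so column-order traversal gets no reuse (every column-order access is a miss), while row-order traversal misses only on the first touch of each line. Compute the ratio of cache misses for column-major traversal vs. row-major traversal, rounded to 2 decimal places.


Each row occupies 93 * 8 = 744 bytes and starts on a line boundary, so it spans ceil(744 / 64) = 12 cache lines.
Row-major traversal misses (one per line touched): 79 * ceil(93 * 8 / 64) = 948
Column-major traversal misses (no reuse, every access misses): 79 * 93 = 7347
Ratio = 7347 / 948 = 7.75

7.75


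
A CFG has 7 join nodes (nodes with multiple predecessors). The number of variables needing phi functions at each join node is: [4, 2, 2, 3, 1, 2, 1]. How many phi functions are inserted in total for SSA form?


Total phi functions = sum of phi functions at each join node
= 4 + 2 + 2 + 3 + 1 + 2 + 1 = 15

15


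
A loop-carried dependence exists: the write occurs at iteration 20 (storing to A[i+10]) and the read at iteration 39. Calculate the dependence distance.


Distance = read iteration - write iteration
= 39 - 20 = 19

19


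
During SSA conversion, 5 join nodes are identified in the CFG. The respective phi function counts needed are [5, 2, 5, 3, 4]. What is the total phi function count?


Total phi functions = sum of phi functions at each join node
= 5 + 2 + 5 + 3 + 4 = 19

19


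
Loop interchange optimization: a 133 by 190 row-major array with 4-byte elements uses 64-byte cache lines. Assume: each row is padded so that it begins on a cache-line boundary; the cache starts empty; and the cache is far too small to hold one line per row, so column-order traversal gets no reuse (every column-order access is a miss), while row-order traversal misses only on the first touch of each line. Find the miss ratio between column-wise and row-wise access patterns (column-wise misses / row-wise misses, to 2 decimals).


Each row occupies 190 * 4 = 760 bytes and starts on a line boundary, so it spans ceil(760 / 64) = 12 cache lines.
Row-major traversal misses (one per line touched): 133 * ceil(190 * 4 / 64) = 1596
Column-major traversal misses (no reuse, every access misses): 133 * 190 = 25270
Ratio = 25270 / 1596 = 15.83

15.83


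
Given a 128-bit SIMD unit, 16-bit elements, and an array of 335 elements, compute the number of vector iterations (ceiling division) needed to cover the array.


Width = 128 / 16 = 8 elements per vector op
Iterations = ceil(335 / 8) = 42

42


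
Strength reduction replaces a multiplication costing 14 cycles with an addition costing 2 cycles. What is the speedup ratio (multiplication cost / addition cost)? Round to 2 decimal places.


Ratio = mult_cost / add_cost = 14 / 2 = 7.0

7.0


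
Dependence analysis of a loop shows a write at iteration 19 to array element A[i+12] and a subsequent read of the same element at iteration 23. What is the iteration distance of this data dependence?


Distance = read iteration - write iteration
= 23 - 19 = 4

4


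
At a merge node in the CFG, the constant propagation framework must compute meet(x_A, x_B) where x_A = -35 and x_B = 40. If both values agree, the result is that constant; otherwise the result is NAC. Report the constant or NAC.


Meet operation: if both paths give the same constant, result is that constant; if they differ, result is NAC (not-a-constant).
Path A: -35, Path B: 40 -> differ
Result: not-a-constant -> NAC

NAC


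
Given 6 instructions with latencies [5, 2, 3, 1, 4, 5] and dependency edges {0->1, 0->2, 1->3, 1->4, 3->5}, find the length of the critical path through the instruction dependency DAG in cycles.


Compute longest path through dependency graph: dist(Ik) = max over predecessors of dist + latency(Ik).
dist(I0) = latency 5 = 5
dist(I1) = dist(I0) + 2 = 5 + 2 = 7
dist(I2) = dist(I0) + 3 = 5 + 3 = 8
dist(I3) = dist(I1) + 1 = 7 + 1 = 8
dist(I4) = dist(I1) + 4 = 7 + 4 = 11
dist(I5) = dist(I3) + 5 = 8 + 5 = 13
Critical path = max dist = 13

13


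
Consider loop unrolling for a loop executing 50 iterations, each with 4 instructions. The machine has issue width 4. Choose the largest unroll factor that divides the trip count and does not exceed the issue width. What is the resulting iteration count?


Largest divisor of 50 <= 4 is 2
New iterations = 50 / 2 = 25

25


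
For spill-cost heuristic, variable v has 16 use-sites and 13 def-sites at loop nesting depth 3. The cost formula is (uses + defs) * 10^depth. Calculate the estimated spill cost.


uses + defs = 16 + 13 = 29
10^3 = 1000
Spill cost = 29 * 1000 = 29000

29000


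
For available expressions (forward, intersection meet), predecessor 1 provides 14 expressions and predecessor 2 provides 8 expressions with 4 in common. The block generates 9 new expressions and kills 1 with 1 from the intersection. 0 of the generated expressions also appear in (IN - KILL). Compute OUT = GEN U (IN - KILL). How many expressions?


IN = intersection of predecessors = 4
IN - KILL = 4 - 1 = 3
|OUT| = |GEN| + |IN - KILL| - |GEN ∩ (IN - KILL)| = 9 + 3 - 0 = 12

12


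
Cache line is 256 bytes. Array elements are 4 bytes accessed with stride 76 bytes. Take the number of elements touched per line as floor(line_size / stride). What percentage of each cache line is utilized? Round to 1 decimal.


Elements per cache line = floor(256 / 76) = 3
Bytes used = 3 * 4 = 12
Utilization = 12 / 256 * 100 = 4.7%

4.7


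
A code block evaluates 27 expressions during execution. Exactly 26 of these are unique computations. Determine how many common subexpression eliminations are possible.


CSE count = total expressions - unique expressions
= 27 - 26 = 1

1


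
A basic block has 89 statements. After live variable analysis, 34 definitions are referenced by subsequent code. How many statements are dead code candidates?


Dead code = total statements - live definitions
= 89 - 34 = 55

55


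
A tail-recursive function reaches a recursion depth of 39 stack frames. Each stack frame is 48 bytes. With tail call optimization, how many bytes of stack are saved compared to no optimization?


Without TCO: 39 * 48 = 1872 bytes
With TCO: reuse 1 frame = 48 bytes
Savings = 1872 - 48 = 1824

1824


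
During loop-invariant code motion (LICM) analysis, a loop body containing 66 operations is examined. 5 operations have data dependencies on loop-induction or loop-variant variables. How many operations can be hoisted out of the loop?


Invariant candidates = total - loop-dependent
= 66 - 5 = 61

61


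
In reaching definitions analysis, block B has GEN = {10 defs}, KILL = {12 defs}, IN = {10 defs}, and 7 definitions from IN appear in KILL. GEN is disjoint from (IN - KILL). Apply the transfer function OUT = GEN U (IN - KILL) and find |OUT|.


IN - KILL: 10 - 7 = 3 surviving definitions
OUT = GEN + surviving = 10 + 3 = 13

13


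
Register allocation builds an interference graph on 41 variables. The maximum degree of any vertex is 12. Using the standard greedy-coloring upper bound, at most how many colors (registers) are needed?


Greedy coloring never needs more than (max_degree + 1) colors: when coloring a vertex, at most max_degree neighbors are already colored.
Upper bound = 12 + 1 = 13

13


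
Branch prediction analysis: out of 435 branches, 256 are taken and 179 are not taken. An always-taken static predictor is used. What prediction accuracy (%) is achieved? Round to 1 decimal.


Predictor: always-taken
Correct predictions = 256
Accuracy = 256 / 435 * 100 = 58.9%

58.9


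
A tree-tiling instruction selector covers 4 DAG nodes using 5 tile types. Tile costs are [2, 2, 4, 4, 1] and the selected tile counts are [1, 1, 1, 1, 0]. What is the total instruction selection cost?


Total cost = sum(count_i * cost_i)
= 1*2 + 1*2 + 1*4 + 1*4 + 0*1
= 12

12


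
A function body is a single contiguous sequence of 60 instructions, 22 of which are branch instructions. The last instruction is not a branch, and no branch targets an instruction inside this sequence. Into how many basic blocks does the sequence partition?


With no in-sequence branch targets, the leaders are the first instruction plus the instruction after each branch.
Number of basic blocks = branches + 1
= 22 + 1 = 23

23
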